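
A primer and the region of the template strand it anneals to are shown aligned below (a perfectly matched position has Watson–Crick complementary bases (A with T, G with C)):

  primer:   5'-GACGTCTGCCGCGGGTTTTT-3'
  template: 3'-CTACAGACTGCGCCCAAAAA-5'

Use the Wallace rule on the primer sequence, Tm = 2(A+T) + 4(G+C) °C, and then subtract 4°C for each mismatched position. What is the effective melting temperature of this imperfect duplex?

Primer base counts: A=1, T=7, G=7, C=5 → A+T=8, G+C=12
Perfect-match Tm = 2(8) + 4(12) = 16 + 48 = 64°C
Mismatches (positions where the bases are not complementary): 2 (at positions 3, 9)
Effective Tm = 64 − 2×4 = 64 − 8 = 56°C

56°C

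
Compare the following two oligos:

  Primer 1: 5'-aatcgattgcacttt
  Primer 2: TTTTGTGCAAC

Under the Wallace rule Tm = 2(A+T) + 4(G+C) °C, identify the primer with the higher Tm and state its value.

Primer 1: A+T=10, G+C=5 → Tm = 2(10)+4(5) = 40°C
Primer 2: A+T=7, G+C=4 → Tm = 2(7)+4(4) = 30°C
40°C vs 30°C → primer 1 is higher.

Primer 1, 40°C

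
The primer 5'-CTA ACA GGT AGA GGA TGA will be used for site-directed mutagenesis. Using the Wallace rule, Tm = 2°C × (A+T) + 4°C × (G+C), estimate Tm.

C=2, G=6, A=7, T=3
So N_AT = 10 and N_GC = 8.
Tm = 4·8 + 2·10 = 32 + 20 = 52°C

52°C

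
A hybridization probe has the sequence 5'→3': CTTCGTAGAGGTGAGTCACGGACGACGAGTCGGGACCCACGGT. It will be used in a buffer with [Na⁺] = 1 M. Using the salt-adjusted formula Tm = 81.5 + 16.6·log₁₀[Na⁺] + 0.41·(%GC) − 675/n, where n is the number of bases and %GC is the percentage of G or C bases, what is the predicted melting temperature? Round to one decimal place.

91.5°C

Length n = 43. Base counts: G=16, C=11, A=9, T=7
G+C = 27, so %GC = 27/43 × 100 = 62.791%
Salt term: 16.6 × (0) = 0
GC term: 0.41 × 62.791 = 25.744; length term: −675/43 = −15.698
Tm = 81.5 + (0) + 25.744 − 15.698 = 91.546 → 91.5°C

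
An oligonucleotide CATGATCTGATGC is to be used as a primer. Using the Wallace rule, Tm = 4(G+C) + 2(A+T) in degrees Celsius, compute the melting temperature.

Scanning the sequence gives A=3, C=3, T=4, G=3.
AT pairs contribute 7, GC pairs contribute 6.
Tm = 2(7) + 4(6) = 14 + 24 = 38°C

38°C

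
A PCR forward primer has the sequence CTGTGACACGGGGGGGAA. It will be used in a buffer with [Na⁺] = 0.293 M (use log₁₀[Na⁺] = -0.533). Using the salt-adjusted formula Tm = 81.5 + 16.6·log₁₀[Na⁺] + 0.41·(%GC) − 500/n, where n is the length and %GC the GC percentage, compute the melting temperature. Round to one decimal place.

72.2°C

Length n = 18. Counting bases: G=9, A=4, T=2, C=3
G+C = 12, so %GC = 12/18 × 100 = 66.667%
Salt term: 16.6 × (-0.533) = -8.848
GC term: 0.41 × 66.667 = 27.333; length term: −500/18 = −27.778
Tm = 81.5 + (-8.848) + 27.333 − 27.778 = 72.207 → 72.2°C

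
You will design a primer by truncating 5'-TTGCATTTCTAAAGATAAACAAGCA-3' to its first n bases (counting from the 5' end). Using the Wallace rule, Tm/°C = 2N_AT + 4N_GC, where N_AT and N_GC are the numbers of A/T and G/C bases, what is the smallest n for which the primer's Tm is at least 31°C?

n = 13

First 12 bases: TTGCATTTCTAA → Tm = 30°C (< 31°C)
First 13 bases: TTGCATTTCTAAA → Tm = 32°C (≥ 31°C)
Each additional base adds 2°C (A/T) or 4°C (G/C), so Tm is non-decreasing in n; n = 13 is the first length to reach 31°C.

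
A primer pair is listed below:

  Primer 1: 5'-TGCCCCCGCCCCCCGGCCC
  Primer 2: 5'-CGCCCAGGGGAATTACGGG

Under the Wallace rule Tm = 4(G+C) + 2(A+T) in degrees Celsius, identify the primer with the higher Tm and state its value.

Primer 1, 74°C

Primer 1: A+T=1, G+C=18 → Tm = 2(1)+4(18) = 74°C
Primer 2: A+T=6, G+C=13 → Tm = 2(6)+4(13) = 64°C
74°C vs 64°C → primer 1 is higher.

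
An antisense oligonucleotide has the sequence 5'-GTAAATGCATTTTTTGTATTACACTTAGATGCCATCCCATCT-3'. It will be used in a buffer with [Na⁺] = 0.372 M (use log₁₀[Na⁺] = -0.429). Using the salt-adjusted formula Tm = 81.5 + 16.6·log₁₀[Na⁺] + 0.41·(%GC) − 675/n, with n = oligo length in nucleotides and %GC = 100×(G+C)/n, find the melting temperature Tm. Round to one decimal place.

Length n = 42. T=17, G=5, C=9, A=11
G+C = 14, so %GC = 14/42 × 100 = 33.333%
Salt term: 16.6 × (-0.429) = -7.121
GC term: 0.41 × 33.333 = 13.667; length term: −675/42 = −16.071
Tm = 81.5 + (-7.121) + 13.667 − 16.071 = 71.975 → 72.0°C

72.0°C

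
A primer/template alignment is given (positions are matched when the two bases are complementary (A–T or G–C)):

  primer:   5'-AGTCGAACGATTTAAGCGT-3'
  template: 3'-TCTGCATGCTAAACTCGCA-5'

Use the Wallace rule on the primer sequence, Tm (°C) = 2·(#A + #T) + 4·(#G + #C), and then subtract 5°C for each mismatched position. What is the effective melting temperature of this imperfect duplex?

Primer base counts: A=6, T=5, G=5, C=3 → A+T=11, G+C=8
Perfect-match Tm = 2(11) + 4(8) = 22 + 32 = 54°C
Mismatches (positions where the bases are not complementary): 3 (at positions 3, 6, 14)
Effective Tm = 54 − 3×5 = 54 − 15 = 39°C

39°C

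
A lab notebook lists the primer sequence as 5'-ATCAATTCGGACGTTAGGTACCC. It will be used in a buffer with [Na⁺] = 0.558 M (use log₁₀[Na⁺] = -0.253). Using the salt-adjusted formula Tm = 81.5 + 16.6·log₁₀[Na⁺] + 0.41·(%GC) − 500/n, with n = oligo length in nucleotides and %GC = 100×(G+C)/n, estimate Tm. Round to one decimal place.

75.2°C

Length n = 23. T=6, C=6, G=5, A=6
G+C = 11, so %GC = 11/23 × 100 = 47.826%
Salt term: 16.6 × (-0.253) = -4.2
GC term: 0.41 × 47.826 = 19.609; length term: −500/23 = −21.739
Tm = 81.5 + (-4.2) + 19.609 − 21.739 = 75.17 → 75.2°C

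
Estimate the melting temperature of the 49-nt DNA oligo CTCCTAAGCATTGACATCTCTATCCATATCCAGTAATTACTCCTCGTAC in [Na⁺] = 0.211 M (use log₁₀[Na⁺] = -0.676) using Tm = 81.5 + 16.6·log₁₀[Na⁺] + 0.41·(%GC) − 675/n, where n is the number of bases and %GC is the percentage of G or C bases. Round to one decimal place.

73.2°C

Length n = 49. Counting bases: G=4, A=13, T=16, C=16
G+C = 20, so %GC = 20/49 × 100 = 40.816%
Salt term: 16.6 × (-0.676) = -11.222
GC term: 0.41 × 40.816 = 16.735; length term: −675/49 = −13.776
Tm = 81.5 + (-11.222) + 16.735 − 13.776 = 73.237 → 73.2°C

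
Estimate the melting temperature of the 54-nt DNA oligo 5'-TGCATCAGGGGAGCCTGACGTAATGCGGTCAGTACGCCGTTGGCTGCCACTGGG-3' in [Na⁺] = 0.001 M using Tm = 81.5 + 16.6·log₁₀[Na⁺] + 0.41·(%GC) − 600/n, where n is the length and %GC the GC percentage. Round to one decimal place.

46.4°C

Length n = 54. Scanning the sequence gives T=11, G=20, A=9, C=14.
G+C = 34, so %GC = 34/54 × 100 = 62.963%
Salt term: 16.6 × (-3) = -49.8
GC term: 0.41 × 62.963 = 25.815; length term: −600/54 = −11.111
Tm = 81.5 + (-49.8) + 25.815 − 11.111 = 46.404 → 46.4°C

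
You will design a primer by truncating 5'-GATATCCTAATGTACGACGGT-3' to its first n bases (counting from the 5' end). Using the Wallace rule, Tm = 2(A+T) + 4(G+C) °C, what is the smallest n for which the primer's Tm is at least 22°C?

First 7 bases: GATATCC → Tm = 20°C (< 22°C)
First 8 bases: GATATCCT → Tm = 22°C (≥ 22°C)
Since every base adds ≥2°C, Tm only increases with n, so the threshold is first crossed at n = 8.

n = 8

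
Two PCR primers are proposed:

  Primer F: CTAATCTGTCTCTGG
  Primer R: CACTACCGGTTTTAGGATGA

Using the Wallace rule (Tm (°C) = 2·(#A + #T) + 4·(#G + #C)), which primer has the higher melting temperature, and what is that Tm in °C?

Primer R, 58°C

Primer F: A+T=8, G+C=7 → Tm = 2(8)+4(7) = 44°C
Primer R: A+T=11, G+C=9 → Tm = 2(11)+4(9) = 58°C
44°C vs 58°C → primer R is higher.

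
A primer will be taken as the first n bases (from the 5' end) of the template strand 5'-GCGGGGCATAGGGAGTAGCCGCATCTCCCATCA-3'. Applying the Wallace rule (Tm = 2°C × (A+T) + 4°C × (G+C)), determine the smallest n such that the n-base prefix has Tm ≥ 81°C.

n = 25

First 24 bases: GCGGGGCATAGGGAGTAGCCGCAT → Tm = 80°C (< 81°C)
First 25 bases: GCGGGGCATAGGGAGTAGCCGCATC → Tm = 84°C (≥ 81°C)
Since every base adds ≥2°C, Tm only increases with n, so the threshold is first crossed at n = 25.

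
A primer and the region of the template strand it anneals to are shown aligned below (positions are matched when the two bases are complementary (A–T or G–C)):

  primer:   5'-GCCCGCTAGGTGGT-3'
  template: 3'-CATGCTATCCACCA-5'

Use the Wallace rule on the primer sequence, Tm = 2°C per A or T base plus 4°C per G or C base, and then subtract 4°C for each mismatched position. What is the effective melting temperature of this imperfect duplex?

36°C

Primer base counts: A=1, T=3, G=6, C=4 → A+T=4, G+C=10
Perfect-match Tm = 2(4) + 4(10) = 8 + 40 = 48°C
Mismatches (positions where the bases are not complementary): 3 (at positions 2, 3, 6)
Effective Tm = 48 − 3×4 = 48 − 12 = 36°C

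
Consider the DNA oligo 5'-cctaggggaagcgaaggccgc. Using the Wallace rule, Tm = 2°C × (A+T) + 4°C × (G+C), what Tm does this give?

72°C

Counting bases: T=1, G=9, C=6, A=5
A+T = 6, G+C = 15
Tm = 2×6 + 4×15 = 72°C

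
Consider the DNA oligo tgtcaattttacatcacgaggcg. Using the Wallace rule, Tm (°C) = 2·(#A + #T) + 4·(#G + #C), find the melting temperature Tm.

Scanning the sequence gives T=7, G=5, C=5, A=6.
So N_AT = 13 and N_GC = 10.
Tm = 2×13 + 4×10 = 66°C

66°C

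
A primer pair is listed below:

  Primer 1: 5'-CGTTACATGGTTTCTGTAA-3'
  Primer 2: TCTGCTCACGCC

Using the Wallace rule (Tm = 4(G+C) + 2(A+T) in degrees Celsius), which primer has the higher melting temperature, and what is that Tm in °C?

Primer 1: A+T=12, G+C=7 → Tm = 2(12)+4(7) = 52°C
Primer 2: A+T=4, G+C=8 → Tm = 2(4)+4(8) = 40°C
52°C vs 40°C → primer 1 is higher.

Primer 1, 52°C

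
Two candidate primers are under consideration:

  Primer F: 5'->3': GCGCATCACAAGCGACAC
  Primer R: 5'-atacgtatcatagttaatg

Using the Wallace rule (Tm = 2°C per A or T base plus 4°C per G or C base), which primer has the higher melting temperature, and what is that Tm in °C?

Primer F, 58°C

Primer F: A+T=7, G+C=11 → Tm = 2(7)+4(11) = 58°C
Primer R: A+T=14, G+C=5 → Tm = 2(14)+4(5) = 48°C
58°C vs 48°C → primer F is higher.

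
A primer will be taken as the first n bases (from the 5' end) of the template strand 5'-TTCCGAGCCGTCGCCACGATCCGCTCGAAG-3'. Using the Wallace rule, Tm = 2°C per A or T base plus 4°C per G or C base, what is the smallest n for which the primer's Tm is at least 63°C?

n = 19

First 18 bases: TTCCGAGCCGTCGCCACG → Tm = 62°C (< 63°C)
First 19 bases: TTCCGAGCCGTCGCCACGA → Tm = 64°C (≥ 63°C)
Each additional base adds 2°C (A/T) or 4°C (G/C), so Tm is non-decreasing in n; n = 19 is the first length to reach 63°C.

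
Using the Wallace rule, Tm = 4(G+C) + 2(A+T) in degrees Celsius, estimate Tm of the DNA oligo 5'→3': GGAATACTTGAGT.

A=4, C=1, T=4, G=4
So N_AT = 8 and N_GC = 5.
Tm = 2×8 + 4×5 = 36°C

36°C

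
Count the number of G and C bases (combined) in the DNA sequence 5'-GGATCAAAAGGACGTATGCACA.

G=6, C=4, A=9, T=3
Total G or C: 6 + 4 = 10

10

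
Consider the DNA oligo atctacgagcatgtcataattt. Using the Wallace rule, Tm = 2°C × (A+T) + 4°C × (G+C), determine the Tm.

58°C

Scanning the sequence gives A=7, T=8, G=3, C=4.
A+T = 15, G+C = 7
Tm = 2×15 + 4×7 = 58°C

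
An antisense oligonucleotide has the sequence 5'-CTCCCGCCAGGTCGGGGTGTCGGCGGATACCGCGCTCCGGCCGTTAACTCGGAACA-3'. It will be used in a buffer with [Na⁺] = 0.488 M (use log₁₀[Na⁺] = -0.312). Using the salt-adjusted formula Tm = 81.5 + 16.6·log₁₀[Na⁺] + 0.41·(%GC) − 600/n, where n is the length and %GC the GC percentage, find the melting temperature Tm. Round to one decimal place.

94.2°C

Length n = 56. Counting bases: T=9, G=19, A=8, C=20
G+C = 39, so %GC = 39/56 × 100 = 69.643%
Salt term: 16.6 × (-0.312) = -5.179
GC term: 0.41 × 69.643 = 28.554; length term: −600/56 = −10.714
Tm = 81.5 + (-5.179) + 28.554 − 10.714 = 94.161 → 94.2°C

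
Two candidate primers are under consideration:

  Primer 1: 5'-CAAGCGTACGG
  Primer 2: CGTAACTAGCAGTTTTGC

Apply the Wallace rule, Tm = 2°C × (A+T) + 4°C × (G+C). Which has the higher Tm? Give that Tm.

Primer 2, 52°C

Primer 1: A+T=4, G+C=7 → Tm = 2(4)+4(7) = 36°C
Primer 2: A+T=10, G+C=8 → Tm = 2(10)+4(8) = 52°C
36°C vs 52°C → primer 2 is higher.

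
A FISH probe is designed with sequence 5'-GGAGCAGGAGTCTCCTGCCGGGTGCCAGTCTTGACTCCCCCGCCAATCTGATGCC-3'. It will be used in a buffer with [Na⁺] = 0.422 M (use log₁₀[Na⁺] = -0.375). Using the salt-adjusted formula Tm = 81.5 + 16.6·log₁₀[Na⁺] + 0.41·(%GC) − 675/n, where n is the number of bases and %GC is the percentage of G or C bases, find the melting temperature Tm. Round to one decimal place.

89.8°C

Length n = 55. G=16, T=11, C=20, A=8
G+C = 36, so %GC = 36/55 × 100 = 65.455%
Salt term: 16.6 × (-0.375) = -6.225
GC term: 0.41 × 65.455 = 26.837; length term: −675/55 = −12.273
Tm = 81.5 + (-6.225) + 26.837 − 12.273 = 89.839 → 89.8°C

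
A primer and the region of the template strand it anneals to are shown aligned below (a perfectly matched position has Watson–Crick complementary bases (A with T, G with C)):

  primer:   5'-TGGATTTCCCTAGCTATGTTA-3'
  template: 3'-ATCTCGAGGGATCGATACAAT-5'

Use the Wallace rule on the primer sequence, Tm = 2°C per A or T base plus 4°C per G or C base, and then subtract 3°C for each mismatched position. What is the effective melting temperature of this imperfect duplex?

49°C

Primer base counts: A=4, T=9, G=4, C=4 → A+T=13, G+C=8
Perfect-match Tm = 2(13) + 4(8) = 26 + 32 = 58°C
Mismatches (positions where the bases are not complementary): 3 (at positions 2, 5, 6)
Effective Tm = 58 − 3×3 = 58 − 9 = 49°C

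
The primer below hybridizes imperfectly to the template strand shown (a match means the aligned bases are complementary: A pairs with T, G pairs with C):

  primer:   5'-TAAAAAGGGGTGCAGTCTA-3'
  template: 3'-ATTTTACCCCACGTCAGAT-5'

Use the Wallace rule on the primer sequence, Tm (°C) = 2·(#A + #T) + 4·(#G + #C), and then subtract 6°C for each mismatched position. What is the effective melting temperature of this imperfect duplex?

48°C

Primer base counts: A=7, T=4, G=6, C=2 → A+T=11, G+C=8
Perfect-match Tm = 2(11) + 4(8) = 22 + 32 = 54°C
Mismatches (positions where the bases are not complementary): 1 (at position 6)
Effective Tm = 54 − 1×6 = 54 − 6 = 48°C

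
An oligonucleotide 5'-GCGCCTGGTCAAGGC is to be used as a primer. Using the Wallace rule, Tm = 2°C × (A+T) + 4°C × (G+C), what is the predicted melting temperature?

52°C

Base counts: G=6, C=5, T=2, A=2
AT pairs contribute 4, GC pairs contribute 11.
Tm = 4·11 + 2·4 = 44 + 8 = 52°C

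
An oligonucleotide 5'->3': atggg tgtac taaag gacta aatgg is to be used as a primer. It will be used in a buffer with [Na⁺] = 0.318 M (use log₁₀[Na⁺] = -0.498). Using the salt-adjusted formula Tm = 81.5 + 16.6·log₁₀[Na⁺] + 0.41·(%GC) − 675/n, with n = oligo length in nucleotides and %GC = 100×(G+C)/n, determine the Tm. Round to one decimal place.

Length n = 25. Base counts: G=8, T=6, C=2, A=9
G+C = 10, so %GC = 10/25 × 100 = 40%
Salt term: 16.6 × (-0.498) = -8.267
GC term: 0.41 × 40 = 16.4; length term: −675/25 = −27
Tm = 81.5 + (-8.267) + 16.4 − 27 = 62.633 → 62.6°C

62.6°C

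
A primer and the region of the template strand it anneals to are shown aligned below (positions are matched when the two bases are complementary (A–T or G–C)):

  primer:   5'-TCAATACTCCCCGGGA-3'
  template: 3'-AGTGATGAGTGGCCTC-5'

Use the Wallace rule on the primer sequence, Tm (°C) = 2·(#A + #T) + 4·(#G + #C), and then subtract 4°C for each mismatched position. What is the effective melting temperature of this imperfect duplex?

34°C

Primer base counts: A=4, T=3, G=3, C=6 → A+T=7, G+C=9
Perfect-match Tm = 2(7) + 4(9) = 14 + 36 = 50°C
Mismatches (positions where the bases are not complementary): 4 (at positions 4, 10, 15, 16)
Effective Tm = 50 − 4×4 = 50 − 16 = 34°C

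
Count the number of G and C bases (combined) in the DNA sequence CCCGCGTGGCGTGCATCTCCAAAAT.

Base counts: T=5, A=5, C=9, G=6
Total G or C: 6 + 9 = 15

15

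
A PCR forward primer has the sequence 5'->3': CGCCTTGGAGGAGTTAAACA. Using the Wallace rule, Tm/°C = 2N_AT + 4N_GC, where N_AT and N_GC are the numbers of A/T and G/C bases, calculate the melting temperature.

60°C

Counting bases: C=4, T=4, A=6, G=6
AT pairs contribute 10, GC pairs contribute 10.
Tm = 2(10) + 4(10) = 20 + 40 = 60°C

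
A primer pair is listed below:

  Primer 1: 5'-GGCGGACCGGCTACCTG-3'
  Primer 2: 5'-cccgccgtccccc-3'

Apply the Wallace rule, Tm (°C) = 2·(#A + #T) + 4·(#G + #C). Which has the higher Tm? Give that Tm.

Primer 1, 60°C

Primer 1: A+T=4, G+C=13 → Tm = 2(4)+4(13) = 60°C
Primer 2: A+T=1, G+C=12 → Tm = 2(1)+4(12) = 50°C
60°C vs 50°C → primer 1 is higher.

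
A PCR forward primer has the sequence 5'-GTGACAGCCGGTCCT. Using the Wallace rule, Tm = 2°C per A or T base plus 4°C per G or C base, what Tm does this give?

Scanning the sequence gives A=2, C=5, G=5, T=3.
So N_AT = 5 and N_GC = 10.
Tm = 2×5 + 4×10 = 50°C

50°C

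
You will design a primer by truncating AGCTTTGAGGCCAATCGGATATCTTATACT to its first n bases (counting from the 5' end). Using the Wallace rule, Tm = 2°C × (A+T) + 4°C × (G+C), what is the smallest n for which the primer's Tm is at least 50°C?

n = 17

First 16 bases: AGCTTTGAGGCCAATC → Tm = 48°C (< 50°C)
First 17 bases: AGCTTTGAGGCCAATCG → Tm = 52°C (≥ 50°C)
Each additional base adds 2°C (A/T) or 4°C (G/C), so Tm is non-decreasing in n; n = 17 is the first length to reach 50°C.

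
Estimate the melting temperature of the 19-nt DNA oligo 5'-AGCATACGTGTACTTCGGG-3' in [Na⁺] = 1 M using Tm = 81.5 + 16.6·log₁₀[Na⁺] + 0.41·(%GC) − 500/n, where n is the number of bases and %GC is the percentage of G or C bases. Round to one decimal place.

76.8°C

Length n = 19. Base counts: A=4, T=5, C=4, G=6
G+C = 10, so %GC = 10/19 × 100 = 52.632%
Salt term: 16.6 × (0) = 0
GC term: 0.41 × 52.632 = 21.579; length term: −500/19 = −26.316
Tm = 81.5 + (0) + 21.579 − 26.316 = 76.763 → 76.8°C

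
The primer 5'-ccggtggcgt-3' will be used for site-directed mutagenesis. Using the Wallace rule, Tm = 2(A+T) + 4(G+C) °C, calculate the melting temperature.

Scanning the sequence gives G=5, T=2, A=0, C=3.
A+T = 2, G+C = 8
Tm = 4·8 + 2·2 = 32 + 4 = 36°C

36°C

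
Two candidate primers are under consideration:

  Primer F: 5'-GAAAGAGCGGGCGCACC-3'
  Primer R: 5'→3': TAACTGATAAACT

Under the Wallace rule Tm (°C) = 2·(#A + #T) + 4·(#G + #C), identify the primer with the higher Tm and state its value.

Primer F, 58°C

Primer F: A+T=5, G+C=12 → Tm = 2(5)+4(12) = 58°C
Primer R: A+T=10, G+C=3 → Tm = 2(10)+4(3) = 32°C
58°C vs 32°C → primer F is higher.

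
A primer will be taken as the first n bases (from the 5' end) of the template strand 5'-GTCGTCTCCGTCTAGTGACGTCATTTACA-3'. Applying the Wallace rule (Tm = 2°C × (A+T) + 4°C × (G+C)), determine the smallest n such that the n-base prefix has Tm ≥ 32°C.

First 9 bases: GTCGTCTCC → Tm = 30°C (< 32°C)
First 10 bases: GTCGTCTCCG → Tm = 34°C (≥ 32°C)
Since every base adds ≥2°C, Tm only increases with n, so the threshold is first crossed at n = 10.

n = 10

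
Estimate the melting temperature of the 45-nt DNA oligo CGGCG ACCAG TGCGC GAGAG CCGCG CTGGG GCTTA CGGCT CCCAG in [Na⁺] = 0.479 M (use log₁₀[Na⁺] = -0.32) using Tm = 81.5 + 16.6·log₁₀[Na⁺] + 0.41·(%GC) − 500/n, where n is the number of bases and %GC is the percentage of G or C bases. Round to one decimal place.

Length n = 45. Base counts: C=16, G=18, T=5, A=6
G+C = 34, so %GC = 34/45 × 100 = 75.556%
Salt term: 16.6 × (-0.32) = -5.312
GC term: 0.41 × 75.556 = 30.978; length term: −500/45 = −11.111
Tm = 81.5 + (-5.312) + 30.978 − 11.111 = 96.055 → 96.1°C

96.1°C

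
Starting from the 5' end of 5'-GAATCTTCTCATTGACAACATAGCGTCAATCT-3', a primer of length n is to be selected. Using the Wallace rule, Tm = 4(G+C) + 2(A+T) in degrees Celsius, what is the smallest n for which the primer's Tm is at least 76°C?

First 26 bases: GAATCTTCTCATTGACAACATAGCGT → Tm = 72°C (< 76°C)
First 27 bases: GAATCTTCTCATTGACAACATAGCGTC → Tm = 76°C (≥ 76°C)
Since every base adds ≥2°C, Tm only increases with n, so the threshold is first crossed at n = 27.

n = 27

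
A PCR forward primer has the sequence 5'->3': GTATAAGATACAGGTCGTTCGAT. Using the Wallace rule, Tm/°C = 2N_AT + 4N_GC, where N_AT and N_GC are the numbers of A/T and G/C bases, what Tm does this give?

64°C

Counting bases: A=7, C=3, G=6, T=7
So N_AT = 14 and N_GC = 9.
Tm = 2(14) + 4(9) = 28 + 36 = 64°C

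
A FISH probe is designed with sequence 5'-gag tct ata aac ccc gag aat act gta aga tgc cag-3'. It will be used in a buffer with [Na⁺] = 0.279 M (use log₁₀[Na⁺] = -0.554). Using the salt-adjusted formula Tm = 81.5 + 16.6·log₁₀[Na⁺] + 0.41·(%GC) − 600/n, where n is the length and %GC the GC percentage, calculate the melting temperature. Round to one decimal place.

Length n = 36. Base counts: A=13, C=8, G=8, T=7
G+C = 16, so %GC = 16/36 × 100 = 44.444%
Salt term: 16.6 × (-0.554) = -9.196
GC term: 0.41 × 44.444 = 18.222; length term: −600/36 = −16.667
Tm = 81.5 + (-9.196) + 18.222 − 16.667 = 73.859 → 73.9°C

73.9°C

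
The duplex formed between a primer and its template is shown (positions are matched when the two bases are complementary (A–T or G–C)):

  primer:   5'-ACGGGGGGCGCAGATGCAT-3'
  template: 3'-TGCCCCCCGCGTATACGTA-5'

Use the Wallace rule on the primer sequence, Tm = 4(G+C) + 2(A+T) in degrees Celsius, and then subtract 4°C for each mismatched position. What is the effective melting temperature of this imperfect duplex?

60°C

Primer base counts: A=4, T=2, G=9, C=4 → A+T=6, G+C=13
Perfect-match Tm = 2(6) + 4(13) = 12 + 52 = 64°C
Mismatches (positions where the bases are not complementary): 1 (at position 13)
Effective Tm = 64 − 1×4 = 64 − 4 = 60°C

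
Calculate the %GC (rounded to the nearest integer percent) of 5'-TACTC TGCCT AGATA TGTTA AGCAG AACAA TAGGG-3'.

40%

A=12, G=8, T=9, C=6
G+C = 8 + 6 = 14 out of 35 bases
%GC = 14/35 × 100 = 40% ≈ 40%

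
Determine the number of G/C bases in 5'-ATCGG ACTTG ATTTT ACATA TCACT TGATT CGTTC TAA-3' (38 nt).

12

Base counts: C=7, G=5, T=16, A=10
Total G or C: 5 + 7 = 12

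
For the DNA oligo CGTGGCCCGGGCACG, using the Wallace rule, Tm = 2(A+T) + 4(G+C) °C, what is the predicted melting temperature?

Base counts: T=1, G=7, C=6, A=1
So N_AT = 2 and N_GC = 13.
Tm = 2×2 + 4×13 = 56°C

56°C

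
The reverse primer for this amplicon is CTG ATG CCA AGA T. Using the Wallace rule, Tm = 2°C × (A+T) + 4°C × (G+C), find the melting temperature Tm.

38°C

G=3, A=4, T=3, C=3
A+T = 7, G+C = 6
Tm = 2×7 + 4×6 = 38°C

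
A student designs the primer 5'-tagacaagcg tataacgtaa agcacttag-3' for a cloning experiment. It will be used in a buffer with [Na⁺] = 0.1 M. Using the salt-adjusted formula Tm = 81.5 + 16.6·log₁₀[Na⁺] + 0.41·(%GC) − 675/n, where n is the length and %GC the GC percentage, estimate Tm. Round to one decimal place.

57.2°C

Length n = 29. Base counts: G=6, T=6, C=5, A=12
G+C = 11, so %GC = 11/29 × 100 = 37.931%
Salt term: 16.6 × (-1) = -16.6
GC term: 0.41 × 37.931 = 15.552; length term: −675/29 = −23.276
Tm = 81.5 + (-16.6) + 15.552 − 23.276 = 57.176 → 57.2°C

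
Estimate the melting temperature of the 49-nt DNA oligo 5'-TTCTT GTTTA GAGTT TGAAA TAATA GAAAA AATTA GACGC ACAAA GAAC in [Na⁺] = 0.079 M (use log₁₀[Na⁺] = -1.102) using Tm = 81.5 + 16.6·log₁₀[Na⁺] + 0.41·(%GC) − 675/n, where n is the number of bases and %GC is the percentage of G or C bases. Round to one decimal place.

60.3°C

Length n = 49. Base counts: A=22, G=8, T=14, C=5
G+C = 13, so %GC = 13/49 × 100 = 26.531%
Salt term: 16.6 × (-1.102) = -18.293
GC term: 0.41 × 26.531 = 10.878; length term: −675/49 = −13.776
Tm = 81.5 + (-18.293) + 10.878 − 13.776 = 60.309 → 60.3°C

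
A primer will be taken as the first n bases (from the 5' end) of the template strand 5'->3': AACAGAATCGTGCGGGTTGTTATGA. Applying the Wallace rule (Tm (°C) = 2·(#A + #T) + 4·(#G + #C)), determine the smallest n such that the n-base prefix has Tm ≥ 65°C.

First 22 bases: AACAGAATCGTGCGGGTTGTTA → Tm = 64°C (< 65°C)
First 23 bases: AACAGAATCGTGCGGGTTGTTAT → Tm = 66°C (≥ 65°C)
Each additional base adds 2°C (A/T) or 4°C (G/C), so Tm is non-decreasing in n; n = 23 is the first length to reach 65°C.

n = 23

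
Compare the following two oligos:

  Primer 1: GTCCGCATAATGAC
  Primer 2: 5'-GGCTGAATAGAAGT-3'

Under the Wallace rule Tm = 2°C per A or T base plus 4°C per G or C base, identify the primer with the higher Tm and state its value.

Primer 1, 42°C

Primer 1: A+T=7, G+C=7 → Tm = 2(7)+4(7) = 42°C
Primer 2: A+T=8, G+C=6 → Tm = 2(8)+4(6) = 40°C
42°C vs 40°C → primer 1 is higher.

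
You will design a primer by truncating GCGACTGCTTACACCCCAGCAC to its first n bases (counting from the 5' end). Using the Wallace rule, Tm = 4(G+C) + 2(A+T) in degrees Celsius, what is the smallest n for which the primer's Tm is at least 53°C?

n = 17

First 16 bases: GCGACTGCTTACACCC → Tm = 52°C (< 53°C)
First 17 bases: GCGACTGCTTACACCCC → Tm = 56°C (≥ 53°C)
Each additional base adds 2°C (A/T) or 4°C (G/C), so Tm is non-decreasing in n; n = 17 is the first length to reach 53°C.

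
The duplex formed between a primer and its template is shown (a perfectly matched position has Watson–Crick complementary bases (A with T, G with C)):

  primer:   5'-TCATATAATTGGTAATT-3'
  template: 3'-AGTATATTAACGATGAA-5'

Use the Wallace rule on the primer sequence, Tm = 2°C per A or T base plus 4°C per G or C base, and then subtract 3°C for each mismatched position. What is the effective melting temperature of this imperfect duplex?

Primer base counts: A=6, T=8, G=2, C=1 → A+T=14, G+C=3
Perfect-match Tm = 2(14) + 4(3) = 28 + 12 = 40°C
Mismatches (positions where the bases are not complementary): 2 (at positions 12, 15)
Effective Tm = 40 − 2×3 = 40 − 6 = 34°C

34°C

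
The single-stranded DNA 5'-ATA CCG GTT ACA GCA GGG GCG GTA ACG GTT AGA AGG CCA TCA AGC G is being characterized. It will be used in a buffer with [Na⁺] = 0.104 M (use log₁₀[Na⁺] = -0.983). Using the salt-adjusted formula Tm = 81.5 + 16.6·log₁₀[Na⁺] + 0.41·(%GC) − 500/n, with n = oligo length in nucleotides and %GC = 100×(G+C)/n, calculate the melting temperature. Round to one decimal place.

77.5°C

Length n = 46. Base counts: G=16, A=13, C=10, T=7
G+C = 26, so %GC = 26/46 × 100 = 56.522%
Salt term: 16.6 × (-0.983) = -16.318
GC term: 0.41 × 56.522 = 23.174; length term: −500/46 = −10.87
Tm = 81.5 + (-16.318) + 23.174 − 10.87 = 77.486 → 77.5°C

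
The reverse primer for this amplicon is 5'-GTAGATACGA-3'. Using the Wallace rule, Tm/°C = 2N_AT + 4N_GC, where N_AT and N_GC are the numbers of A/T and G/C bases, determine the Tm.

Scanning the sequence gives A=4, C=1, T=2, G=3.
AT pairs contribute 6, GC pairs contribute 4.
Tm = 2(6) + 4(4) = 12 + 16 = 28°C

28°C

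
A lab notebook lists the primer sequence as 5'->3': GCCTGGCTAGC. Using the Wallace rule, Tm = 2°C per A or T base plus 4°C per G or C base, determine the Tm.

38°C

G=4, C=4, T=2, A=1
So N_AT = 3 and N_GC = 8.
Tm = 2×3 + 4×8 = 38°C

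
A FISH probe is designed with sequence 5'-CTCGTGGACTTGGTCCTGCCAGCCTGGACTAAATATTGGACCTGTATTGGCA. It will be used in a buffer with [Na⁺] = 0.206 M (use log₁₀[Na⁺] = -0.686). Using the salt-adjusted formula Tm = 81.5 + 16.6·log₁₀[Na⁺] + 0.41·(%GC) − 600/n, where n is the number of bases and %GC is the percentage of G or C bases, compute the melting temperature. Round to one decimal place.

79.9°C

Length n = 52. Base counts: G=14, A=10, C=13, T=15
G+C = 27, so %GC = 27/52 × 100 = 51.923%
Salt term: 16.6 × (-0.686) = -11.388
GC term: 0.41 × 51.923 = 21.288; length term: −600/52 = −11.538
Tm = 81.5 + (-11.388) + 21.288 − 11.538 = 79.862 → 79.9°C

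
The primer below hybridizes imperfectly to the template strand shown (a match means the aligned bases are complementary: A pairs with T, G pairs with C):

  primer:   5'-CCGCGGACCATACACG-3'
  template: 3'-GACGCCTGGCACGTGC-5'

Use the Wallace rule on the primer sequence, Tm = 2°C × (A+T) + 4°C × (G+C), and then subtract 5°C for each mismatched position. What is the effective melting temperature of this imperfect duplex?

39°C

Primer base counts: A=4, T=1, G=4, C=7 → A+T=5, G+C=11
Perfect-match Tm = 2(5) + 4(11) = 10 + 44 = 54°C
Mismatches (positions where the bases are not complementary): 3 (at positions 2, 10, 12)
Effective Tm = 54 − 3×5 = 54 − 15 = 39°C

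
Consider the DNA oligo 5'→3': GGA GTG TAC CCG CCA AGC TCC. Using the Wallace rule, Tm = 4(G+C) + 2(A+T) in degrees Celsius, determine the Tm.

Counting bases: A=4, T=3, G=6, C=8
A+T = 7, G+C = 14
Tm = 2(7) + 4(14) = 14 + 56 = 70°C

70°C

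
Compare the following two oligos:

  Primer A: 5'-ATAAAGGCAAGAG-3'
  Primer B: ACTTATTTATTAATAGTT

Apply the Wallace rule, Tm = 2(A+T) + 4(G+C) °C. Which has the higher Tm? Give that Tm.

Primer B, 40°C

Primer A: A+T=8, G+C=5 → Tm = 2(8)+4(5) = 36°C
Primer B: A+T=16, G+C=2 → Tm = 2(16)+4(2) = 40°C
36°C vs 40°C → primer B is higher.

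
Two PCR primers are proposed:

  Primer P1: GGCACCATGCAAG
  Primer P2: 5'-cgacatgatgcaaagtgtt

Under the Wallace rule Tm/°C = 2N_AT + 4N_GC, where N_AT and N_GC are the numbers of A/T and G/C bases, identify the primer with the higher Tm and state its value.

Primer P1: A+T=5, G+C=8 → Tm = 2(5)+4(8) = 42°C
Primer P2: A+T=11, G+C=8 → Tm = 2(11)+4(8) = 54°C
42°C vs 54°C → primer P2 is higher.

Primer P2, 54°C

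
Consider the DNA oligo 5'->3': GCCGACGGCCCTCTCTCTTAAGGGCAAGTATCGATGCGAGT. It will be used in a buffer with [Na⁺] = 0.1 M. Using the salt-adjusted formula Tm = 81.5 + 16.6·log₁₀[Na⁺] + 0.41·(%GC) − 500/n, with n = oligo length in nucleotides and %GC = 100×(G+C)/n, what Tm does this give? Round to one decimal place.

76.7°C

Length n = 41. Base counts: T=9, A=8, G=12, C=12
G+C = 24, so %GC = 24/41 × 100 = 58.537%
Salt term: 16.6 × (-1) = -16.6
GC term: 0.41 × 58.537 = 24; length term: −500/41 = −12.195
Tm = 81.5 + (-16.6) + 24 − 12.195 = 76.705 → 76.7°C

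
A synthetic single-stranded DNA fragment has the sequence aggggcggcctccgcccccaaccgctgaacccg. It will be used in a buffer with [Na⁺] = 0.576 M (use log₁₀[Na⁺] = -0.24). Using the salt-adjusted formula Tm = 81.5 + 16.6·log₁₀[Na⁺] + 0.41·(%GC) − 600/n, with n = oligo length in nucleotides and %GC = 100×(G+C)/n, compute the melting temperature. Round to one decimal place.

Length n = 33. T=2, G=10, C=16, A=5
G+C = 26, so %GC = 26/33 × 100 = 78.788%
Salt term: 16.6 × (-0.24) = -3.984
GC term: 0.41 × 78.788 = 32.303; length term: −600/33 = −18.182
Tm = 81.5 + (-3.984) + 32.303 − 18.182 = 91.637 → 91.6°C

91.6°C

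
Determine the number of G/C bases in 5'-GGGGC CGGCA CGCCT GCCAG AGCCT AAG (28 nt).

21

Counting bases: T=2, A=5, C=10, G=11
G+C = 11 + 10 = 21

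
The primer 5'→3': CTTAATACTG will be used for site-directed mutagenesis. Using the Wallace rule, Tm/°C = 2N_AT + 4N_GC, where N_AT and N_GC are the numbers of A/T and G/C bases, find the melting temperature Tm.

26°C

Counting bases: T=4, A=3, G=1, C=2
AT pairs contribute 7, GC pairs contribute 3.
Tm = 2(7) + 4(3) = 14 + 12 = 26°C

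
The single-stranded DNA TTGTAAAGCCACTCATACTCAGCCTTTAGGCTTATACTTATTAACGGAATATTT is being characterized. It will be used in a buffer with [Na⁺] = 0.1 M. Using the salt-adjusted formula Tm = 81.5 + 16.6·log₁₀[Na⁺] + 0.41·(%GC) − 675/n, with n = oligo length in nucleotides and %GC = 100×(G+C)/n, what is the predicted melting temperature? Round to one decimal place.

66.1°C

Length n = 54. Counting bases: T=20, A=16, G=7, C=11
G+C = 18, so %GC = 18/54 × 100 = 33.333%
Salt term: 16.6 × (-1) = -16.6
GC term: 0.41 × 33.333 = 13.667; length term: −675/54 = −12.5
Tm = 81.5 + (-16.6) + 13.667 − 12.5 = 66.067 → 66.1°C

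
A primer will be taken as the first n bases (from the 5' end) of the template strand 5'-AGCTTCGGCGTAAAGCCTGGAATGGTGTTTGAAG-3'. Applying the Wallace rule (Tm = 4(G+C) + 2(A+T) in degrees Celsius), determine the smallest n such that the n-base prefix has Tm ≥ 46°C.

n = 15

First 14 bases: AGCTTCGGCGTAAA → Tm = 42°C (< 46°C)
First 15 bases: AGCTTCGGCGTAAAG → Tm = 46°C (≥ 46°C)
Each additional base adds 2°C (A/T) or 4°C (G/C), so Tm is non-decreasing in n; n = 15 is the first length to reach 46°C.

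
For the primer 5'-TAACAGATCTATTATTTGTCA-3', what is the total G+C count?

Scanning the sequence gives A=7, T=9, C=3, G=2.
Total G or C: 2 + 3 = 5

5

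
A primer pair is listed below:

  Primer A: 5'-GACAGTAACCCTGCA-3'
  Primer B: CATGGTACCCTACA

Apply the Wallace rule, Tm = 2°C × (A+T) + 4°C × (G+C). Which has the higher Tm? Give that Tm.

Primer A, 46°C

Primer A: A+T=7, G+C=8 → Tm = 2(7)+4(8) = 46°C
Primer B: A+T=7, G+C=7 → Tm = 2(7)+4(7) = 42°C
46°C vs 42°C → primer A is higher.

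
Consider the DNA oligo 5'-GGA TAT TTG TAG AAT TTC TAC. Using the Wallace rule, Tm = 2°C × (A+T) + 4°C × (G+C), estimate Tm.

T=9, G=4, C=2, A=6
A+T = 15, G+C = 6
Tm = 2×15 + 4×6 = 54°C

54°C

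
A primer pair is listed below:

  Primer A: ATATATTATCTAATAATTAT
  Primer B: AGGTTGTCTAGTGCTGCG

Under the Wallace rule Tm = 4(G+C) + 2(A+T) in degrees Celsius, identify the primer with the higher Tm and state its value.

Primer B, 56°C

Primer A: A+T=19, G+C=1 → Tm = 2(19)+4(1) = 42°C
Primer B: A+T=8, G+C=10 → Tm = 2(8)+4(10) = 56°C
42°C vs 56°C → primer B is higher.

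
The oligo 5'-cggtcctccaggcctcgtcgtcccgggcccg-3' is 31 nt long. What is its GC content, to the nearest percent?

81%

Base counts: G=10, A=1, T=5, C=15
G+C = 10 + 15 = 25 out of 31 bases
%GC = 25/31 × 100 = 80.65% ≈ 81%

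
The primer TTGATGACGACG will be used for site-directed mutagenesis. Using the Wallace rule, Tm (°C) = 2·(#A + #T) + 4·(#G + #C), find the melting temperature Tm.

36°C

Scanning the sequence gives A=3, T=3, G=4, C=2.
A+T = 6, G+C = 6
Tm = 2(6) + 4(6) = 12 + 24 = 36°C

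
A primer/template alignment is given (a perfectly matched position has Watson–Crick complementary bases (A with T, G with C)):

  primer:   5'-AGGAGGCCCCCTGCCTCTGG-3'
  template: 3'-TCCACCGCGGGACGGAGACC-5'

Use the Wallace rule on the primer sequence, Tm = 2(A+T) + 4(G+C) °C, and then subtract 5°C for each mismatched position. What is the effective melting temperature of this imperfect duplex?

60°C

Primer base counts: A=2, T=3, G=7, C=8 → A+T=5, G+C=15
Perfect-match Tm = 2(5) + 4(15) = 10 + 60 = 70°C
Mismatches (positions where the bases are not complementary): 2 (at positions 4, 8)
Effective Tm = 70 − 2×5 = 70 − 10 = 60°C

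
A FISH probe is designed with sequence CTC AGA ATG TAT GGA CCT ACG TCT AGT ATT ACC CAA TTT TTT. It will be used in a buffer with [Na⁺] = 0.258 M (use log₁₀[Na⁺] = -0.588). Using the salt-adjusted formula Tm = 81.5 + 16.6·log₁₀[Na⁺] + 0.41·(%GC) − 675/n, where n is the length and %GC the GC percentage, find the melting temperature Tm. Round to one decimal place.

70.3°C

Length n = 42. Scanning the sequence gives A=11, C=9, T=16, G=6.
G+C = 15, so %GC = 15/42 × 100 = 35.714%
Salt term: 16.6 × (-0.588) = -9.761
GC term: 0.41 × 35.714 = 14.643; length term: −675/42 = −16.071
Tm = 81.5 + (-9.761) + 14.643 − 16.071 = 70.311 → 70.3°C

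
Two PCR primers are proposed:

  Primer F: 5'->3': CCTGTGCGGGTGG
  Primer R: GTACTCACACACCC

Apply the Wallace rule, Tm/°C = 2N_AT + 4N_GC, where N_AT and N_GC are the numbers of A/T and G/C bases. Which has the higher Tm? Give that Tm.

Primer F: A+T=3, G+C=10 → Tm = 2(3)+4(10) = 46°C
Primer R: A+T=6, G+C=8 → Tm = 2(6)+4(8) = 44°C
46°C vs 44°C → primer F is higher.

Primer F, 46°C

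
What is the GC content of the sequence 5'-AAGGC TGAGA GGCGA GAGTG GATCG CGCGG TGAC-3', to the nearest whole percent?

Base counts: T=4, G=16, C=6, A=8
G+C = 16 + 6 = 22 out of 34 bases
%GC = 22/34 × 100 = 64.71% ≈ 65%

65%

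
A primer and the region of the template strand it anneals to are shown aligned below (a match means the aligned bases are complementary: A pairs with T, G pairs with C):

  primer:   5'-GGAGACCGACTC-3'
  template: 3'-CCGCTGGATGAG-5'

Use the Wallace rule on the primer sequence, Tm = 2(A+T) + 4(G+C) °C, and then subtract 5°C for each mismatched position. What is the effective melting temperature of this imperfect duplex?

30°C

Primer base counts: A=3, T=1, G=4, C=4 → A+T=4, G+C=8
Perfect-match Tm = 2(4) + 4(8) = 8 + 32 = 40°C
Mismatches (positions where the bases are not complementary): 2 (at positions 3, 8)
Effective Tm = 40 − 2×5 = 40 − 10 = 30°C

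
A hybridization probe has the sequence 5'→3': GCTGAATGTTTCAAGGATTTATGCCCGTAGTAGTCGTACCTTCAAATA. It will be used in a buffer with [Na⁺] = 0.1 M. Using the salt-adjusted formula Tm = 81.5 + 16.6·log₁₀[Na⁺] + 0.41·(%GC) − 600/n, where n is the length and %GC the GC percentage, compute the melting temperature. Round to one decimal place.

Length n = 48. Scanning the sequence gives C=9, G=10, A=13, T=16.
G+C = 19, so %GC = 19/48 × 100 = 39.583%
Salt term: 16.6 × (-1) = -16.6
GC term: 0.41 × 39.583 = 16.229; length term: −600/48 = −12.5
Tm = 81.5 + (-16.6) + 16.229 − 12.5 = 68.629 → 68.6°C

68.6°C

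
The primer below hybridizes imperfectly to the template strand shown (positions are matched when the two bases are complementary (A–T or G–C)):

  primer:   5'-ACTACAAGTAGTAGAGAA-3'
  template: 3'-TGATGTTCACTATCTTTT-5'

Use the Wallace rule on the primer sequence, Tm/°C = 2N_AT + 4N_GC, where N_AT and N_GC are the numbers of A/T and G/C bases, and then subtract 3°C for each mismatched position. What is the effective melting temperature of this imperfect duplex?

39°C

Primer base counts: A=9, T=3, G=4, C=2 → A+T=12, G+C=6
Perfect-match Tm = 2(12) + 4(6) = 24 + 24 = 48°C
Mismatches (positions where the bases are not complementary): 3 (at positions 10, 11, 16)
Effective Tm = 48 − 3×3 = 48 − 9 = 39°C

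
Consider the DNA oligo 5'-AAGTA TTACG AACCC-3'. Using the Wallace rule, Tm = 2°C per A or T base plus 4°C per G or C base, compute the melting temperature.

42°C

A=6, G=2, C=4, T=3
So N_AT = 9 and N_GC = 6.
Tm = 2×9 + 4×6 = 42°C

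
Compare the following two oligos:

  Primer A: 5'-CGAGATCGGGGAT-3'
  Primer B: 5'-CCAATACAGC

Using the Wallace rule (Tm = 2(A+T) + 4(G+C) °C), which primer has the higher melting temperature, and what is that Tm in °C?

Primer A, 42°C

Primer A: A+T=5, G+C=8 → Tm = 2(5)+4(8) = 42°C
Primer B: A+T=5, G+C=5 → Tm = 2(5)+4(5) = 30°C
42°C vs 30°C → primer A is higher.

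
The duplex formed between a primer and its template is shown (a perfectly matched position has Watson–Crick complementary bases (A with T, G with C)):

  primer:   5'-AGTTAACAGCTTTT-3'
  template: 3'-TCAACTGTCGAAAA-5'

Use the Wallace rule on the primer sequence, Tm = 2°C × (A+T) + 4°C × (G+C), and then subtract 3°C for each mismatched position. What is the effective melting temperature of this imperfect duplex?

Primer base counts: A=4, T=6, G=2, C=2 → A+T=10, G+C=4
Perfect-match Tm = 2(10) + 4(4) = 20 + 16 = 36°C
Mismatches (positions where the bases are not complementary): 1 (at position 5)
Effective Tm = 36 − 1×3 = 36 − 3 = 33°C

33°C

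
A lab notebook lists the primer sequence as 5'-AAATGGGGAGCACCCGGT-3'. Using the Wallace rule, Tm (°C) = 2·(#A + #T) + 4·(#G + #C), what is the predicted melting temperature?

Scanning the sequence gives C=4, G=7, T=2, A=5.
So N_AT = 7 and N_GC = 11.
Tm = 4·11 + 2·7 = 44 + 14 = 58°C

58°C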